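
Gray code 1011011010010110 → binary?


Gray code: 1011011010010110
MSB stays the same: 1
Each subsequent bit = prev_binary XOR current_gray:
  B[1] = 1 XOR 0 = 1
  B[2] = 1 XOR 1 = 0
  B[3] = 0 XOR 1 = 1
  B[4] = 1 XOR 0 = 1
  B[5] = 1 XOR 1 = 0
  B[6] = 0 XOR 1 = 1
  B[7] = 1 XOR 0 = 1
  B[8] = 1 XOR 1 = 0
  B[9] = 0 XOR 0 = 0
  B[10] = 0 XOR 0 = 0
  B[11] = 0 XOR 1 = 1
  B[12] = 1 XOR 0 = 1
  B[13] = 1 XOR 1 = 0
  B[14] = 0 XOR 1 = 1
  B[15] = 1 XOR 0 = 1
= 1101101100011011 (56091 decimal)


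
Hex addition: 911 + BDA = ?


Align and add column by column (LSB to MSB, each column mod 16 with carry):
  0911
+ 0BDA
  ----
  col 0: 1(1) + A(10) + 0 (carry in) = 11 → B(11), carry out 0
  col 1: 1(1) + D(13) + 0 (carry in) = 14 → E(14), carry out 0
  col 2: 9(9) + B(11) + 0 (carry in) = 20 → 4(4), carry out 1
  col 3: 0(0) + 0(0) + 1 (carry in) = 1 → 1(1), carry out 0
Reading digits MSB→LSB: 14EB
Strip leading zeros: 14EB
= 0x14EB


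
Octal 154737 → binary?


Each octal digit → 3 binary bits:
  1 = 001
  5 = 101
  4 = 100
  7 = 111
  3 = 011
  7 = 111
Concatenate: 001 101 100 111 011 111
= 001101100111011111


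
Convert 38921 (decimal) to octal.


Divide by 8 repeatedly:
38921 ÷ 8 = 4865 remainder 1
4865 ÷ 8 = 608 remainder 1
608 ÷ 8 = 76 remainder 0
76 ÷ 8 = 9 remainder 4
9 ÷ 8 = 1 remainder 1
1 ÷ 8 = 0 remainder 1
Reading remainders bottom-up:
= 0o114011


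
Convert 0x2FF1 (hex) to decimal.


Positional values:
Position 0: 1 × 16^0 = 1 × 1 = 1
Position 1: F × 16^1 = 15 × 16 = 240
Position 2: F × 16^2 = 15 × 256 = 3840
Position 3: 2 × 16^3 = 2 × 4096 = 8192
Sum = 1 + 240 + 3840 + 8192
= 12273


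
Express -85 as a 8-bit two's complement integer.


Original: 01010101
Step 1 - Invert all bits: 10101010
Step 2 - Add 1: 10101010 + 1
= 10101011 (represents -85)


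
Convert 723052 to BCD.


Each digit → 4-bit binary:
  7 → 0111
  2 → 0010
  3 → 0011
  0 → 0000
  5 → 0101
  2 → 0010
= 0111 0010 0011 0000 0101 0010


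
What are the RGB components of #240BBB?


Hex: #240BBB
R = 24₁₆ = 36
G = 0B₁₆ = 11
B = BB₁₆ = 187
= RGB(36, 11, 187)


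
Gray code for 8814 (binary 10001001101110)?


Binary: 10001001101110
Gray code: G = B XOR (B >> 1)
B >> 1 = 01000100110111
10001001101110 XOR 01000100110111:
  1 XOR 0 = 1
  0 XOR 1 = 1
  0 XOR 0 = 0
  0 XOR 0 = 0
  1 XOR 0 = 1
  0 XOR 1 = 1
  0 XOR 0 = 0
  1 XOR 0 = 1
  1 XOR 1 = 0
  0 XOR 1 = 1
  1 XOR 0 = 1
  1 XOR 1 = 0
  1 XOR 1 = 0
  0 XOR 1 = 1
= 11001101011001


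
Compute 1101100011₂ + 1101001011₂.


Align and add column by column (LSB to MSB, carry propagating):
  01101100011
+ 01101001011
  -----------
  col 0: 1 + 1 + 0 (carry in) = 2 → bit 0, carry out 1
  col 1: 1 + 1 + 1 (carry in) = 3 → bit 1, carry out 1
  col 2: 0 + 0 + 1 (carry in) = 1 → bit 1, carry out 0
  col 3: 0 + 1 + 0 (carry in) = 1 → bit 1, carry out 0
  col 4: 0 + 0 + 0 (carry in) = 0 → bit 0, carry out 0
  col 5: 1 + 0 + 0 (carry in) = 1 → bit 1, carry out 0
  col 6: 1 + 1 + 0 (carry in) = 2 → bit 0, carry out 1
  col 7: 0 + 0 + 1 (carry in) = 1 → bit 1, carry out 0
  col 8: 1 + 1 + 0 (carry in) = 2 → bit 0, carry out 1
  col 9: 1 + 1 + 1 (carry in) = 3 → bit 1, carry out 1
  col 10: 0 + 0 + 1 (carry in) = 1 → bit 1, carry out 0
Reading bits MSB→LSB: 11010101110
Strip leading zeros: 11010101110
= 11010101110


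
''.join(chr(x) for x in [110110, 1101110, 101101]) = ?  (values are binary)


Codes (binary): 110110 1101110 101101
Per-code ASCII lookup:
  110110 = 54  (range 48-57: digits, 54 - 48 = 6) → '6'
  1101110 = 110  (range 97-122: lowercase, 110 - 97 = 13) → 'n'
  101101 = 45  (special character) → '-'
= '6n-'


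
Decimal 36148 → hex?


Divide by 16 repeatedly:
36148 ÷ 16 = 2259 remainder 4 (4)
2259 ÷ 16 = 141 remainder 3 (3)
141 ÷ 16 = 8 remainder 13 (D)
8 ÷ 16 = 0 remainder 8 (8)
Reading remainders bottom-up:
= 0x8D34


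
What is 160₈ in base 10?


Positional values:
Position 0: 0 × 8^0 = 0
Position 1: 6 × 8^1 = 48
Position 2: 1 × 8^2 = 64
Sum = 0 + 48 + 64
= 112


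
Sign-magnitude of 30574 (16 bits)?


Sign bit: 0 (positive)
Magnitude: 30574 = 111011101101110
= 0111011101101110


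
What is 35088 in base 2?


Divide by 2 repeatedly:
35088 ÷ 2 = 17544 remainder 0
17544 ÷ 2 = 8772 remainder 0
8772 ÷ 2 = 4386 remainder 0
4386 ÷ 2 = 2193 remainder 0
2193 ÷ 2 = 1096 remainder 1
1096 ÷ 2 = 548 remainder 0
548 ÷ 2 = 274 remainder 0
274 ÷ 2 = 137 remainder 0
137 ÷ 2 = 68 remainder 1
68 ÷ 2 = 34 remainder 0
34 ÷ 2 = 17 remainder 0
17 ÷ 2 = 8 remainder 1
8 ÷ 2 = 4 remainder 0
4 ÷ 2 = 2 remainder 0
2 ÷ 2 = 1 remainder 0
1 ÷ 2 = 0 remainder 1
Reading remainders bottom-up:
= 1000100100010000


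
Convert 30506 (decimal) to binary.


Divide by 2 repeatedly:
30506 ÷ 2 = 15253 remainder 0
15253 ÷ 2 = 7626 remainder 1
7626 ÷ 2 = 3813 remainder 0
3813 ÷ 2 = 1906 remainder 1
1906 ÷ 2 = 953 remainder 0
953 ÷ 2 = 476 remainder 1
476 ÷ 2 = 238 remainder 0
238 ÷ 2 = 119 remainder 0
119 ÷ 2 = 59 remainder 1
59 ÷ 2 = 29 remainder 1
29 ÷ 2 = 14 remainder 1
14 ÷ 2 = 7 remainder 0
7 ÷ 2 = 3 remainder 1
3 ÷ 2 = 1 remainder 1
1 ÷ 2 = 0 remainder 1
Reading remainders bottom-up:
= 111011100101010


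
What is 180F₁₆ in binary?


Each hex digit → 4 binary bits:
  1 = 0001
  8 = 1000
  0 = 0000
  F = 1111
Concatenate: 0001 1000 0000 1111
= 0001100000001111


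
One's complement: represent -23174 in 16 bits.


Original: 0101101010000110
Invert all bits:
  bit 0: 0 → 1
  bit 1: 1 → 0
  bit 2: 0 → 1
  bit 3: 1 → 0
  bit 4: 1 → 0
  bit 5: 0 → 1
  bit 6: 1 → 0
  bit 7: 0 → 1
  bit 8: 1 → 0
  bit 9: 0 → 1
  bit 10: 0 → 1
  bit 11: 0 → 1
  bit 12: 0 → 1
  bit 13: 1 → 0
  bit 14: 1 → 0
  bit 15: 0 → 1
= 1010010101111001


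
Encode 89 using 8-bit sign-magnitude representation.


Sign bit: 0 (positive)
Magnitude: 89 = 1011001
= 01011001


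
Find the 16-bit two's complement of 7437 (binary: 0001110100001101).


Original: 0001110100001101
Step 1 - Invert all bits: 1110001011110010
Step 2 - Add 1: 1110001011110010 + 1
= 1110001011110011 (represents -7437)


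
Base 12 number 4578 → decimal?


Positional values (base 12):
  8 × 12^0 = 8 × 1 = 8
  7 × 12^1 = 7 × 12 = 84
  5 × 12^2 = 5 × 144 = 720
  4 × 12^3 = 4 × 1728 = 6912
Sum = 8 + 84 + 720 + 6912
= 7724


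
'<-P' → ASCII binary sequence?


String: '<-P'  (3 characters)
Per-character ASCII lookup:
  '<': special character: '<' = 60 → 111100
  '-': special character: '-' = 45 → 101101
  'P': uppercase starts at 65: 'P' = 65 + 15 = 80 → 1010000
= 111100 101101 1010000


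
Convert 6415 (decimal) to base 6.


Divide by 6 repeatedly:
6415 ÷ 6 = 1069 remainder 1
1069 ÷ 6 = 178 remainder 1
178 ÷ 6 = 29 remainder 4
29 ÷ 6 = 4 remainder 5
4 ÷ 6 = 0 remainder 4
Reading remainders bottom-up:
= 45411


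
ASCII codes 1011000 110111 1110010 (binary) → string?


Codes (binary): 1011000 110111 1110010
Per-code ASCII lookup:
  1011000 = 88  (range 65-90: uppercase, 88 - 65 = 23) → 'X'
  110111 = 55  (range 48-57: digits, 55 - 48 = 7) → '7'
  1110010 = 114  (range 97-122: lowercase, 114 - 97 = 17) → 'r'
= 'X7r'


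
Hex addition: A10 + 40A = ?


Align and add column by column (LSB to MSB, each column mod 16 with carry):
  0A10
+ 040A
  ----
  col 0: 0(0) + A(10) + 0 (carry in) = 10 → A(10), carry out 0
  col 1: 1(1) + 0(0) + 0 (carry in) = 1 → 1(1), carry out 0
  col 2: A(10) + 4(4) + 0 (carry in) = 14 → E(14), carry out 0
  col 3: 0(0) + 0(0) + 0 (carry in) = 0 → 0(0), carry out 0
Reading digits MSB→LSB: 0E1A
Strip leading zeros: E1A
= 0xE1A


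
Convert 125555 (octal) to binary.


Each octal digit → 3 binary bits:
  1 = 001
  2 = 010
  5 = 101
  5 = 101
  5 = 101
  5 = 101
Concatenate: 001 010 101 101 101 101
= 001010101101101101


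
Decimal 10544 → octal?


Divide by 8 repeatedly:
10544 ÷ 8 = 1318 remainder 0
1318 ÷ 8 = 164 remainder 6
164 ÷ 8 = 20 remainder 4
20 ÷ 8 = 2 remainder 4
2 ÷ 8 = 0 remainder 2
Reading remainders bottom-up:
= 0o24460


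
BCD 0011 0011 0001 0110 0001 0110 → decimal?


Each 4-bit group → digit:
  0011 → 3
  0011 → 3
  0001 → 1
  0110 → 6
  0001 → 1
  0110 → 6
= 331616


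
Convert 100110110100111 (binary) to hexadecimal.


Group into 4-bit nibbles: 0100110110100111
  0100 = 4
  1101 = D
  1010 = A
  0111 = 7
= 0x4DA7


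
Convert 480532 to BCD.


Each digit → 4-bit binary:
  4 → 0100
  8 → 1000
  0 → 0000
  5 → 0101
  3 → 0011
  2 → 0010
= 0100 1000 0000 0101 0011 0010


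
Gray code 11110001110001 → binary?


Gray code: 11110001110001
MSB stays the same: 1
Each subsequent bit = prev_binary XOR current_gray:
  B[1] = 1 XOR 1 = 0
  B[2] = 0 XOR 1 = 1
  B[3] = 1 XOR 1 = 0
  B[4] = 0 XOR 0 = 0
  B[5] = 0 XOR 0 = 0
  B[6] = 0 XOR 0 = 0
  B[7] = 0 XOR 1 = 1
  B[8] = 1 XOR 1 = 0
  B[9] = 0 XOR 1 = 1
  B[10] = 1 XOR 0 = 1
  B[11] = 1 XOR 0 = 1
  B[12] = 1 XOR 0 = 1
  B[13] = 1 XOR 1 = 0
= 10100001011110 (10334 decimal)


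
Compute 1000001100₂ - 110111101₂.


Align and subtract column by column (LSB to MSB, borrowing when needed):
  1000001100
- 0110111101
  ----------
  col 0: (0 - 0 borrow-in) - 1 → borrow from next column: (0+2) - 1 = 1, borrow out 1
  col 1: (0 - 1 borrow-in) - 0 → borrow from next column: (-1+2) - 0 = 1, borrow out 1
  col 2: (1 - 1 borrow-in) - 1 → borrow from next column: (0+2) - 1 = 1, borrow out 1
  col 3: (1 - 1 borrow-in) - 1 → borrow from next column: (0+2) - 1 = 1, borrow out 1
  col 4: (0 - 1 borrow-in) - 1 → borrow from next column: (-1+2) - 1 = 0, borrow out 1
  col 5: (0 - 1 borrow-in) - 1 → borrow from next column: (-1+2) - 1 = 0, borrow out 1
  col 6: (0 - 1 borrow-in) - 0 → borrow from next column: (-1+2) - 0 = 1, borrow out 1
  col 7: (0 - 1 borrow-in) - 1 → borrow from next column: (-1+2) - 1 = 0, borrow out 1
  col 8: (0 - 1 borrow-in) - 1 → borrow from next column: (-1+2) - 1 = 0, borrow out 1
  col 9: (1 - 1 borrow-in) - 0 → 0 - 0 = 0, borrow out 0
Reading bits MSB→LSB: 0001001111
Strip leading zeros: 1001111
= 1001111


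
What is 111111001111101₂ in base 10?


Positional values:
Bit 0: 1 × 2^0 = 1
Bit 2: 1 × 2^2 = 4
Bit 3: 1 × 2^3 = 8
Bit 4: 1 × 2^4 = 16
Bit 5: 1 × 2^5 = 32
Bit 6: 1 × 2^6 = 64
Bit 9: 1 × 2^9 = 512
Bit 10: 1 × 2^10 = 1024
Bit 11: 1 × 2^11 = 2048
Bit 12: 1 × 2^12 = 4096
Bit 13: 1 × 2^13 = 8192
Bit 14: 1 × 2^14 = 16384
Sum = 1 + 4 + 8 + 16 + 32 + 64 + 512 + 1024 + 2048 + 4096 + 8192 + 16384
= 32381


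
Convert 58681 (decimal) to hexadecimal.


Divide by 16 repeatedly:
58681 ÷ 16 = 3667 remainder 9 (9)
3667 ÷ 16 = 229 remainder 3 (3)
229 ÷ 16 = 14 remainder 5 (5)
14 ÷ 16 = 0 remainder 14 (E)
Reading remainders bottom-up:
= 0xE539


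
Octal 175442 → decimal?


Positional values:
Position 0: 2 × 8^0 = 2
Position 1: 4 × 8^1 = 32
Position 2: 4 × 8^2 = 256
Position 3: 5 × 8^3 = 2560
Position 4: 7 × 8^4 = 28672
Position 5: 1 × 8^5 = 32768
Sum = 2 + 32 + 256 + 2560 + 28672 + 32768
= 64290


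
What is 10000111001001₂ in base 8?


Group into 3-bit groups: 010000111001001
  010 = 2
  000 = 0
  111 = 7
  001 = 1
  001 = 1
= 0o20711


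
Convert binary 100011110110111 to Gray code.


Binary: 100011110110111
Gray code: G = B XOR (B >> 1)
B >> 1 = 010001111011011
100011110110111 XOR 010001111011011:
  1 XOR 0 = 1
  0 XOR 1 = 1
  0 XOR 0 = 0
  0 XOR 0 = 0
  1 XOR 0 = 1
  1 XOR 1 = 0
  1 XOR 1 = 0
  1 XOR 1 = 0
  0 XOR 1 = 1
  1 XOR 0 = 1
  1 XOR 1 = 0
  0 XOR 1 = 1
  1 XOR 0 = 1
  1 XOR 1 = 0
  1 XOR 1 = 0
= 110010001101100


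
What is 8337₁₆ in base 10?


Positional values:
Position 0: 7 × 16^0 = 7 × 1 = 7
Position 1: 3 × 16^1 = 3 × 16 = 48
Position 2: 3 × 16^2 = 3 × 256 = 768
Position 3: 8 × 16^3 = 8 × 4096 = 32768
Sum = 7 + 48 + 768 + 32768
= 33591


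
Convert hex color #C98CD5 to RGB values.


Hex: #C98CD5
R = C9₁₆ = 201
G = 8C₁₆ = 140
B = D5₁₆ = 213
= RGB(201, 140, 213)


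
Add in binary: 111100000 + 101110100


Align and add column by column (LSB to MSB, carry propagating):
  0111100000
+ 0101110100
  ----------
  col 0: 0 + 0 + 0 (carry in) = 0 → bit 0, carry out 0
  col 1: 0 + 0 + 0 (carry in) = 0 → bit 0, carry out 0
  col 2: 0 + 1 + 0 (carry in) = 1 → bit 1, carry out 0
  col 3: 0 + 0 + 0 (carry in) = 0 → bit 0, carry out 0
  col 4: 0 + 1 + 0 (carry in) = 1 → bit 1, carry out 0
  col 5: 1 + 1 + 0 (carry in) = 2 → bit 0, carry out 1
  col 6: 1 + 1 + 1 (carry in) = 3 → bit 1, carry out 1
  col 7: 1 + 0 + 1 (carry in) = 2 → bit 0, carry out 1
  col 8: 1 + 1 + 1 (carry in) = 3 → bit 1, carry out 1
  col 9: 0 + 0 + 1 (carry in) = 1 → bit 1, carry out 0
Reading bits MSB→LSB: 1101010100
Strip leading zeros: 1101010100
= 1101010100


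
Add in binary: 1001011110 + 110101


Align and add column by column (LSB to MSB, carry propagating):
  01001011110
+ 00000110101
  -----------
  col 0: 0 + 1 + 0 (carry in) = 1 → bit 1, carry out 0
  col 1: 1 + 0 + 0 (carry in) = 1 → bit 1, carry out 0
  col 2: 1 + 1 + 0 (carry in) = 2 → bit 0, carry out 1
  col 3: 1 + 0 + 1 (carry in) = 2 → bit 0, carry out 1
  col 4: 1 + 1 + 1 (carry in) = 3 → bit 1, carry out 1
  col 5: 0 + 1 + 1 (carry in) = 2 → bit 0, carry out 1
  col 6: 1 + 0 + 1 (carry in) = 2 → bit 0, carry out 1
  col 7: 0 + 0 + 1 (carry in) = 1 → bit 1, carry out 0
  col 8: 0 + 0 + 0 (carry in) = 0 → bit 0, carry out 0
  col 9: 1 + 0 + 0 (carry in) = 1 → bit 1, carry out 0
  col 10: 0 + 0 + 0 (carry in) = 0 → bit 0, carry out 0
Reading bits MSB→LSB: 01010010011
Strip leading zeros: 1010010011
= 1010010011


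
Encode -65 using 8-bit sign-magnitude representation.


Sign bit: 1 (negative)
Magnitude: 65 = 1000001
= 11000001


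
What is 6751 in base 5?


Divide by 5 repeatedly:
6751 ÷ 5 = 1350 remainder 1
1350 ÷ 5 = 270 remainder 0
270 ÷ 5 = 54 remainder 0
54 ÷ 5 = 10 remainder 4
10 ÷ 5 = 2 remainder 0
2 ÷ 5 = 0 remainder 2
Reading remainders bottom-up:
= 204001


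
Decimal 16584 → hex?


Divide by 16 repeatedly:
16584 ÷ 16 = 1036 remainder 8 (8)
1036 ÷ 16 = 64 remainder 12 (C)
64 ÷ 16 = 4 remainder 0 (0)
4 ÷ 16 = 0 remainder 4 (4)
Reading remainders bottom-up:
= 0x40C8


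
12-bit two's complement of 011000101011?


Original: 011000101011
Step 1 - Invert all bits: 100111010100
Step 2 - Add 1: 100111010100 + 1
= 100111010101 (represents -1579)


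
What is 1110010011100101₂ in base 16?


Group into 4-bit nibbles: 1110010011100101
  1110 = E
  0100 = 4
  1110 = E
  0101 = 5
= 0xE4E5


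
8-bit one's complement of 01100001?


Original: 01100001
Invert all bits:
  bit 0: 0 → 1
  bit 1: 1 → 0
  bit 2: 1 → 0
  bit 3: 0 → 1
  bit 4: 0 → 1
  bit 5: 0 → 1
  bit 6: 0 → 1
  bit 7: 1 → 0
= 10011110


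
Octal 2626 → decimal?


Positional values:
Position 0: 6 × 8^0 = 6
Position 1: 2 × 8^1 = 16
Position 2: 6 × 8^2 = 384
Position 3: 2 × 8^3 = 1024
Sum = 6 + 16 + 384 + 1024
= 1430


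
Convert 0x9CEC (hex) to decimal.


Positional values:
Position 0: C × 16^0 = 12 × 1 = 12
Position 1: E × 16^1 = 14 × 16 = 224
Position 2: C × 16^2 = 12 × 256 = 3072
Position 3: 9 × 16^3 = 9 × 4096 = 36864
Sum = 12 + 224 + 3072 + 36864
= 40172


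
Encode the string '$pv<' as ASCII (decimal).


String: '$pv<'  (4 characters)
Per-character ASCII lookup:
  '$': special character: '$' = 36
  'p': lowercase starts at 97: 'p' = 97 + 15 = 112
  'v': lowercase starts at 97: 'v' = 97 + 21 = 118
  '<': special character: '<' = 60
= 36 112 118 60


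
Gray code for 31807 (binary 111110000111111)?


Binary: 111110000111111
Gray code: G = B XOR (B >> 1)
B >> 1 = 011111000011111
111110000111111 XOR 011111000011111:
  1 XOR 0 = 1
  1 XOR 1 = 0
  1 XOR 1 = 0
  1 XOR 1 = 0
  1 XOR 1 = 0
  0 XOR 1 = 1
  0 XOR 0 = 0
  0 XOR 0 = 0
  0 XOR 0 = 0
  1 XOR 0 = 1
  1 XOR 1 = 0
  1 XOR 1 = 0
  1 XOR 1 = 0
  1 XOR 1 = 0
  1 XOR 1 = 0
= 100001000100000


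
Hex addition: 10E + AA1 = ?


Align and add column by column (LSB to MSB, each column mod 16 with carry):
  010E
+ 0AA1
  ----
  col 0: E(14) + 1(1) + 0 (carry in) = 15 → F(15), carry out 0
  col 1: 0(0) + A(10) + 0 (carry in) = 10 → A(10), carry out 0
  col 2: 1(1) + A(10) + 0 (carry in) = 11 → B(11), carry out 0
  col 3: 0(0) + 0(0) + 0 (carry in) = 0 → 0(0), carry out 0
Reading digits MSB→LSB: 0BAF
Strip leading zeros: BAF
= 0xBAF


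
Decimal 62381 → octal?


Divide by 8 repeatedly:
62381 ÷ 8 = 7797 remainder 5
7797 ÷ 8 = 974 remainder 5
974 ÷ 8 = 121 remainder 6
121 ÷ 8 = 15 remainder 1
15 ÷ 8 = 1 remainder 7
1 ÷ 8 = 0 remainder 1
Reading remainders bottom-up:
= 0o171655


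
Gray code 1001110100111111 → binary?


Gray code: 1001110100111111
MSB stays the same: 1
Each subsequent bit = prev_binary XOR current_gray:
  B[1] = 1 XOR 0 = 1
  B[2] = 1 XOR 0 = 1
  B[3] = 1 XOR 1 = 0
  B[4] = 0 XOR 1 = 1
  B[5] = 1 XOR 1 = 0
  B[6] = 0 XOR 0 = 0
  B[7] = 0 XOR 1 = 1
  B[8] = 1 XOR 0 = 1
  B[9] = 1 XOR 0 = 1
  B[10] = 1 XOR 1 = 0
  B[11] = 0 XOR 1 = 1
  B[12] = 1 XOR 1 = 0
  B[13] = 0 XOR 1 = 1
  B[14] = 1 XOR 1 = 0
  B[15] = 0 XOR 1 = 1
= 1110100111010101 (59861 decimal)


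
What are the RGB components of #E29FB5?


Hex: #E29FB5
R = E2₁₆ = 226
G = 9F₁₆ = 159
B = B5₁₆ = 181
= RGB(226, 159, 181)


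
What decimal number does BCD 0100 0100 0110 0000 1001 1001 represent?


Each 4-bit group → digit:
  0100 → 4
  0100 → 4
  0110 → 6
  0000 → 0
  1001 → 9
  1001 → 9
= 446099


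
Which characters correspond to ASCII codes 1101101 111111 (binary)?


Codes (binary): 1101101 111111
Per-code ASCII lookup:
  1101101 = 109  (range 97-122: lowercase, 109 - 97 = 12) → 'm'
  111111 = 63  (special character) → '?'
= 'm?'


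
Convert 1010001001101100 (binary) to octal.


Group into 3-bit groups: 001010001001101100
  001 = 1
  010 = 2
  001 = 1
  001 = 1
  101 = 5
  100 = 4
= 0o121154


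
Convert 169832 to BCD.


Each digit → 4-bit binary:
  1 → 0001
  6 → 0110
  9 → 1001
  8 → 1000
  3 → 0011
  2 → 0010
= 0001 0110 1001 1000 0011 0010


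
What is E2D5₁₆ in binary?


Each hex digit → 4 binary bits:
  E = 1110
  2 = 0010
  D = 1101
  5 = 0101
Concatenate: 1110 0010 1101 0101
= 1110001011010101


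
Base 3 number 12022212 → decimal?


Positional values (base 3):
  2 × 3^0 = 2 × 1 = 2
  1 × 3^1 = 1 × 3 = 3
  2 × 3^2 = 2 × 9 = 18
  2 × 3^3 = 2 × 27 = 54
  2 × 3^4 = 2 × 81 = 162
  0 × 3^5 = 0 × 243 = 0
  2 × 3^6 = 2 × 729 = 1458
  1 × 3^7 = 1 × 2187 = 2187
Sum = 2 + 3 + 18 + 54 + 162 + 0 + 1458 + 2187
= 3884


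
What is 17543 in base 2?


Divide by 2 repeatedly:
17543 ÷ 2 = 8771 remainder 1
8771 ÷ 2 = 4385 remainder 1
4385 ÷ 2 = 2192 remainder 1
2192 ÷ 2 = 1096 remainder 0
1096 ÷ 2 = 548 remainder 0
548 ÷ 2 = 274 remainder 0
274 ÷ 2 = 137 remainder 0
137 ÷ 2 = 68 remainder 1
68 ÷ 2 = 34 remainder 0
34 ÷ 2 = 17 remainder 0
17 ÷ 2 = 8 remainder 1
8 ÷ 2 = 4 remainder 0
4 ÷ 2 = 2 remainder 0
2 ÷ 2 = 1 remainder 0
1 ÷ 2 = 0 remainder 1
Reading remainders bottom-up:
= 100010010000111


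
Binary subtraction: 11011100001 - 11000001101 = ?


Align and subtract column by column (LSB to MSB, borrowing when needed):
  11011100001
- 11000001101
  -----------
  col 0: (1 - 0 borrow-in) - 1 → 1 - 1 = 0, borrow out 0
  col 1: (0 - 0 borrow-in) - 0 → 0 - 0 = 0, borrow out 0
  col 2: (0 - 0 borrow-in) - 1 → borrow from next column: (0+2) - 1 = 1, borrow out 1
  col 3: (0 - 1 borrow-in) - 1 → borrow from next column: (-1+2) - 1 = 0, borrow out 1
  col 4: (0 - 1 borrow-in) - 0 → borrow from next column: (-1+2) - 0 = 1, borrow out 1
  col 5: (1 - 1 borrow-in) - 0 → 0 - 0 = 0, borrow out 0
  col 6: (1 - 0 borrow-in) - 0 → 1 - 0 = 1, borrow out 0
  col 7: (1 - 0 borrow-in) - 0 → 1 - 0 = 1, borrow out 0
  col 8: (0 - 0 borrow-in) - 0 → 0 - 0 = 0, borrow out 0
  col 9: (1 - 0 borrow-in) - 1 → 1 - 1 = 0, borrow out 0
  col 10: (1 - 0 borrow-in) - 1 → 1 - 1 = 0, borrow out 0
Reading bits MSB→LSB: 00011010100
Strip leading zeros: 11010100
= 11010100


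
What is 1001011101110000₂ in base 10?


Positional values:
Bit 4: 1 × 2^4 = 16
Bit 5: 1 × 2^5 = 32
Bit 6: 1 × 2^6 = 64
Bit 8: 1 × 2^8 = 256
Bit 9: 1 × 2^9 = 512
Bit 10: 1 × 2^10 = 1024
Bit 12: 1 × 2^12 = 4096
Bit 15: 1 × 2^15 = 32768
Sum = 16 + 32 + 64 + 256 + 512 + 1024 + 4096 + 32768
= 38768


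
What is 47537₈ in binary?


Each octal digit → 3 binary bits:
  4 = 100
  7 = 111
  5 = 101
  3 = 011
  7 = 111
Concatenate: 100 111 101 011 111
= 100111101011111


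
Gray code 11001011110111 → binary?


Gray code: 11001011110111
MSB stays the same: 1
Each subsequent bit = prev_binary XOR current_gray:
  B[1] = 1 XOR 1 = 0
  B[2] = 0 XOR 0 = 0
  B[3] = 0 XOR 0 = 0
  B[4] = 0 XOR 1 = 1
  B[5] = 1 XOR 0 = 1
  B[6] = 1 XOR 1 = 0
  B[7] = 0 XOR 1 = 1
  B[8] = 1 XOR 1 = 0
  B[9] = 0 XOR 1 = 1
  B[10] = 1 XOR 0 = 1
  B[11] = 1 XOR 1 = 0
  B[12] = 0 XOR 1 = 1
  B[13] = 1 XOR 1 = 0
= 10001101011010 (9050 decimal)


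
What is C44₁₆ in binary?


Each hex digit → 4 binary bits:
  C = 1100
  4 = 0100
  4 = 0100
Concatenate: 1100 0100 0100
= 110001000100


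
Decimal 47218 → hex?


Divide by 16 repeatedly:
47218 ÷ 16 = 2951 remainder 2 (2)
2951 ÷ 16 = 184 remainder 7 (7)
184 ÷ 16 = 11 remainder 8 (8)
11 ÷ 16 = 0 remainder 11 (B)
Reading remainders bottom-up:
= 0xB872


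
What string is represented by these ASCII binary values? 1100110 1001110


Codes (binary): 1100110 1001110
Per-code ASCII lookup:
  1100110 = 102  (range 97-122: lowercase, 102 - 97 = 5) → 'f'
  1001110 = 78  (range 65-90: uppercase, 78 - 65 = 13) → 'N'
= 'fN'


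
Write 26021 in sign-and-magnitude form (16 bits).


Sign bit: 0 (positive)
Magnitude: 26021 = 110010110100101
= 0110010110100101


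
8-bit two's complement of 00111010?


Original: 00111010
Step 1 - Invert all bits: 11000101
Step 2 - Add 1: 11000101 + 1
= 11000110 (represents -58)


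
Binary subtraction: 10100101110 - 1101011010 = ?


Align and subtract column by column (LSB to MSB, borrowing when needed):
  10100101110
- 01101011010
  -----------
  col 0: (0 - 0 borrow-in) - 0 → 0 - 0 = 0, borrow out 0
  col 1: (1 - 0 borrow-in) - 1 → 1 - 1 = 0, borrow out 0
  col 2: (1 - 0 borrow-in) - 0 → 1 - 0 = 1, borrow out 0
  col 3: (1 - 0 borrow-in) - 1 → 1 - 1 = 0, borrow out 0
  col 4: (0 - 0 borrow-in) - 1 → borrow from next column: (0+2) - 1 = 1, borrow out 1
  col 5: (1 - 1 borrow-in) - 0 → 0 - 0 = 0, borrow out 0
  col 6: (0 - 0 borrow-in) - 1 → borrow from next column: (0+2) - 1 = 1, borrow out 1
  col 7: (0 - 1 borrow-in) - 0 → borrow from next column: (-1+2) - 0 = 1, borrow out 1
  col 8: (1 - 1 borrow-in) - 1 → borrow from next column: (0+2) - 1 = 1, borrow out 1
  col 9: (0 - 1 borrow-in) - 1 → borrow from next column: (-1+2) - 1 = 0, borrow out 1
  col 10: (1 - 1 borrow-in) - 0 → 0 - 0 = 0, borrow out 0
Reading bits MSB→LSB: 00111010100
Strip leading zeros: 111010100
= 111010100


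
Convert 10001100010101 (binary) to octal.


Group into 3-bit groups: 010001100010101
  010 = 2
  001 = 1
  100 = 4
  010 = 2
  101 = 5
= 0o21425


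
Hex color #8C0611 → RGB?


Hex: #8C0611
R = 8C₁₆ = 140
G = 06₁₆ = 6
B = 11₁₆ = 17
= RGB(140, 6, 17)


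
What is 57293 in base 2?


Divide by 2 repeatedly:
57293 ÷ 2 = 28646 remainder 1
28646 ÷ 2 = 14323 remainder 0
14323 ÷ 2 = 7161 remainder 1
7161 ÷ 2 = 3580 remainder 1
3580 ÷ 2 = 1790 remainder 0
1790 ÷ 2 = 895 remainder 0
895 ÷ 2 = 447 remainder 1
447 ÷ 2 = 223 remainder 1
223 ÷ 2 = 111 remainder 1
111 ÷ 2 = 55 remainder 1
55 ÷ 2 = 27 remainder 1
27 ÷ 2 = 13 remainder 1
13 ÷ 2 = 6 remainder 1
6 ÷ 2 = 3 remainder 0
3 ÷ 2 = 1 remainder 1
1 ÷ 2 = 0 remainder 1
Reading remainders bottom-up:
= 1101111111001101


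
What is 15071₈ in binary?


Each octal digit → 3 binary bits:
  1 = 001
  5 = 101
  0 = 000
  7 = 111
  1 = 001
Concatenate: 001 101 000 111 001
= 001101000111001


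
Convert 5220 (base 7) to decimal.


Positional values (base 7):
  0 × 7^0 = 0 × 1 = 0
  2 × 7^1 = 2 × 7 = 14
  2 × 7^2 = 2 × 49 = 98
  5 × 7^3 = 5 × 343 = 1715
Sum = 0 + 14 + 98 + 1715
= 1827


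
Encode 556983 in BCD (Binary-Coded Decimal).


Each digit → 4-bit binary:
  5 → 0101
  5 → 0101
  6 → 0110
  9 → 1001
  8 → 1000
  3 → 0011
= 0101 0101 0110 1001 1000 0011


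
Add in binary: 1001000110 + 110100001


Align and add column by column (LSB to MSB, carry propagating):
  01001000110
+ 00110100001
  -----------
  col 0: 0 + 1 + 0 (carry in) = 1 → bit 1, carry out 0
  col 1: 1 + 0 + 0 (carry in) = 1 → bit 1, carry out 0
  col 2: 1 + 0 + 0 (carry in) = 1 → bit 1, carry out 0
  col 3: 0 + 0 + 0 (carry in) = 0 → bit 0, carry out 0
  col 4: 0 + 0 + 0 (carry in) = 0 → bit 0, carry out 0
  col 5: 0 + 1 + 0 (carry in) = 1 → bit 1, carry out 0
  col 6: 1 + 0 + 0 (carry in) = 1 → bit 1, carry out 0
  col 7: 0 + 1 + 0 (carry in) = 1 → bit 1, carry out 0
  col 8: 0 + 1 + 0 (carry in) = 1 → bit 1, carry out 0
  col 9: 1 + 0 + 0 (carry in) = 1 → bit 1, carry out 0
  col 10: 0 + 0 + 0 (carry in) = 0 → bit 0, carry out 0
Reading bits MSB→LSB: 01111100111
Strip leading zeros: 1111100111
= 1111100111


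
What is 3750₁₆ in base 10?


Positional values:
Position 0: 0 × 16^0 = 0 × 1 = 0
Position 1: 5 × 16^1 = 5 × 16 = 80
Position 2: 7 × 16^2 = 7 × 256 = 1792
Position 3: 3 × 16^3 = 3 × 4096 = 12288
Sum = 0 + 80 + 1792 + 12288
= 14160


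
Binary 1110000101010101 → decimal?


Positional values:
Bit 0: 1 × 2^0 = 1
Bit 2: 1 × 2^2 = 4
Bit 4: 1 × 2^4 = 16
Bit 6: 1 × 2^6 = 64
Bit 8: 1 × 2^8 = 256
Bit 13: 1 × 2^13 = 8192
Bit 14: 1 × 2^14 = 16384
Bit 15: 1 × 2^15 = 32768
Sum = 1 + 4 + 16 + 64 + 256 + 8192 + 16384 + 32768
= 57685


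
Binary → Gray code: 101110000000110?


Binary: 101110000000110
Gray code: G = B XOR (B >> 1)
B >> 1 = 010111000000011
101110000000110 XOR 010111000000011:
  1 XOR 0 = 1
  0 XOR 1 = 1
  1 XOR 0 = 1
  1 XOR 1 = 0
  1 XOR 1 = 0
  0 XOR 1 = 1
  0 XOR 0 = 0
  0 XOR 0 = 0
  0 XOR 0 = 0
  0 XOR 0 = 0
  0 XOR 0 = 0
  0 XOR 0 = 0
  1 XOR 0 = 1
  1 XOR 1 = 0
  0 XOR 1 = 1
= 111001000000101


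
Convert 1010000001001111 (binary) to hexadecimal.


Group into 4-bit nibbles: 1010000001001111
  1010 = A
  0000 = 0
  0100 = 4
  1111 = F
= 0xA04F


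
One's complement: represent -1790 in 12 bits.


Original: 011011111110
Invert all bits:
  bit 0: 0 → 1
  bit 1: 1 → 0
  bit 2: 1 → 0
  bit 3: 0 → 1
  bit 4: 1 → 0
  bit 5: 1 → 0
  bit 6: 1 → 0
  bit 7: 1 → 0
  bit 8: 1 → 0
  bit 9: 1 → 0
  bit 10: 1 → 0
  bit 11: 0 → 1
= 100100000001


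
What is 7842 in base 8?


Divide by 8 repeatedly:
7842 ÷ 8 = 980 remainder 2
980 ÷ 8 = 122 remainder 4
122 ÷ 8 = 15 remainder 2
15 ÷ 8 = 1 remainder 7
1 ÷ 8 = 0 remainder 1
Reading remainders bottom-up:
= 0o17242


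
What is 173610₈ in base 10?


Positional values:
Position 0: 0 × 8^0 = 0
Position 1: 1 × 8^1 = 8
Position 2: 6 × 8^2 = 384
Position 3: 3 × 8^3 = 1536
Position 4: 7 × 8^4 = 28672
Position 5: 1 × 8^5 = 32768
Sum = 0 + 8 + 384 + 1536 + 28672 + 32768
= 63368


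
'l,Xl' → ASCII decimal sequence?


String: 'l,Xl'  (4 characters)
Per-character ASCII lookup:
  'l': lowercase starts at 97: 'l' = 97 + 11 = 108
  ',': special character: ',' = 44
  'X': uppercase starts at 65: 'X' = 65 + 23 = 88
  'l': lowercase starts at 97: 'l' = 97 + 11 = 108
= 108 44 88 108


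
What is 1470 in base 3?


Divide by 3 repeatedly:
1470 ÷ 3 = 490 remainder 0
490 ÷ 3 = 163 remainder 1
163 ÷ 3 = 54 remainder 1
54 ÷ 3 = 18 remainder 0
18 ÷ 3 = 6 remainder 0
6 ÷ 3 = 2 remainder 0
2 ÷ 3 = 0 remainder 2
Reading remainders bottom-up:
= 2000110


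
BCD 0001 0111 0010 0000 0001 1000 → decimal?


Each 4-bit group → digit:
  0001 → 1
  0111 → 7
  0010 → 2
  0000 → 0
  0001 → 1
  1000 → 8
= 172018


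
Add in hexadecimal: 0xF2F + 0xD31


Align and add column by column (LSB to MSB, each column mod 16 with carry):
  0F2F
+ 0D31
  ----
  col 0: F(15) + 1(1) + 0 (carry in) = 16 → 0(0), carry out 1
  col 1: 2(2) + 3(3) + 1 (carry in) = 6 → 6(6), carry out 0
  col 2: F(15) + D(13) + 0 (carry in) = 28 → C(12), carry out 1
  col 3: 0(0) + 0(0) + 1 (carry in) = 1 → 1(1), carry out 0
Reading digits MSB→LSB: 1C60
Strip leading zeros: 1C60
= 0x1C60


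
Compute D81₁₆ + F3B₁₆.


Align and add column by column (LSB to MSB, each column mod 16 with carry):
  0D81
+ 0F3B
  ----
  col 0: 1(1) + B(11) + 0 (carry in) = 12 → C(12), carry out 0
  col 1: 8(8) + 3(3) + 0 (carry in) = 11 → B(11), carry out 0
  col 2: D(13) + F(15) + 0 (carry in) = 28 → C(12), carry out 1
  col 3: 0(0) + 0(0) + 1 (carry in) = 1 → 1(1), carry out 0
Reading digits MSB→LSB: 1CBC
Strip leading zeros: 1CBC
= 0x1CBC


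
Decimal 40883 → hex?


Divide by 16 repeatedly:
40883 ÷ 16 = 2555 remainder 3 (3)
2555 ÷ 16 = 159 remainder 11 (B)
159 ÷ 16 = 9 remainder 15 (F)
9 ÷ 16 = 0 remainder 9 (9)
Reading remainders bottom-up:
= 0x9FB3


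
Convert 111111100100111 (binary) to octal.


Group into 3-bit groups: 111111100100111
  111 = 7
  111 = 7
  100 = 4
  100 = 4
  111 = 7
= 0o77447


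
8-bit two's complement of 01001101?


Original: 01001101
Step 1 - Invert all bits: 10110010
Step 2 - Add 1: 10110010 + 1
= 10110011 (represents -77)


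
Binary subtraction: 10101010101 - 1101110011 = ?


Align and subtract column by column (LSB to MSB, borrowing when needed):
  10101010101
- 01101110011
  -----------
  col 0: (1 - 0 borrow-in) - 1 → 1 - 1 = 0, borrow out 0
  col 1: (0 - 0 borrow-in) - 1 → borrow from next column: (0+2) - 1 = 1, borrow out 1
  col 2: (1 - 1 borrow-in) - 0 → 0 - 0 = 0, borrow out 0
  col 3: (0 - 0 borrow-in) - 0 → 0 - 0 = 0, borrow out 0
  col 4: (1 - 0 borrow-in) - 1 → 1 - 1 = 0, borrow out 0
  col 5: (0 - 0 borrow-in) - 1 → borrow from next column: (0+2) - 1 = 1, borrow out 1
  col 6: (1 - 1 borrow-in) - 1 → borrow from next column: (0+2) - 1 = 1, borrow out 1
  col 7: (0 - 1 borrow-in) - 0 → borrow from next column: (-1+2) - 0 = 1, borrow out 1
  col 8: (1 - 1 borrow-in) - 1 → borrow from next column: (0+2) - 1 = 1, borrow out 1
  col 9: (0 - 1 borrow-in) - 1 → borrow from next column: (-1+2) - 1 = 0, borrow out 1
  col 10: (1 - 1 borrow-in) - 0 → 0 - 0 = 0, borrow out 0
Reading bits MSB→LSB: 00111100010
Strip leading zeros: 111100010
= 111100010


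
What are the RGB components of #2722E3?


Hex: #2722E3
R = 27₁₆ = 39
G = 22₁₆ = 34
B = E3₁₆ = 227
= RGB(39, 34, 227)


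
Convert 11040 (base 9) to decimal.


Positional values (base 9):
  0 × 9^0 = 0 × 1 = 0
  4 × 9^1 = 4 × 9 = 36
  0 × 9^2 = 0 × 81 = 0
  1 × 9^3 = 1 × 729 = 729
  1 × 9^4 = 1 × 6561 = 6561
Sum = 0 + 36 + 0 + 729 + 6561
= 7326


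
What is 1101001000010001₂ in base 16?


Group into 4-bit nibbles: 1101001000010001
  1101 = D
  0010 = 2
  0001 = 1
  0001 = 1
= 0xD211


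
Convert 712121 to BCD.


Each digit → 4-bit binary:
  7 → 0111
  1 → 0001
  2 → 0010
  1 → 0001
  2 → 0010
  1 → 0001
= 0111 0001 0010 0001 0010 0001


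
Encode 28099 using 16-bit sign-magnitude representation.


Sign bit: 0 (positive)
Magnitude: 28099 = 110110111000011
= 0110110111000011


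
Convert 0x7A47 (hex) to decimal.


Positional values:
Position 0: 7 × 16^0 = 7 × 1 = 7
Position 1: 4 × 16^1 = 4 × 16 = 64
Position 2: A × 16^2 = 10 × 256 = 2560
Position 3: 7 × 16^3 = 7 × 4096 = 28672
Sum = 7 + 64 + 2560 + 28672
= 31303


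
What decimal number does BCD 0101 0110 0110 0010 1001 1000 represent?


Each 4-bit group → digit:
  0101 → 5
  0110 → 6
  0110 → 6
  0010 → 2
  1001 → 9
  1000 → 8
= 566298


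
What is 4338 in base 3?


Divide by 3 repeatedly:
4338 ÷ 3 = 1446 remainder 0
1446 ÷ 3 = 482 remainder 0
482 ÷ 3 = 160 remainder 2
160 ÷ 3 = 53 remainder 1
53 ÷ 3 = 17 remainder 2
17 ÷ 3 = 5 remainder 2
5 ÷ 3 = 1 remainder 2
1 ÷ 3 = 0 remainder 1
Reading remainders bottom-up:
= 12221200


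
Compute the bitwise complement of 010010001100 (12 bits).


Original: 010010001100
Invert all bits:
  bit 0: 0 → 1
  bit 1: 1 → 0
  bit 2: 0 → 1
  bit 3: 0 → 1
  bit 4: 1 → 0
  bit 5: 0 → 1
  bit 6: 0 → 1
  bit 7: 0 → 1
  bit 8: 1 → 0
  bit 9: 1 → 0
  bit 10: 0 → 1
  bit 11: 0 → 1
= 101101110011


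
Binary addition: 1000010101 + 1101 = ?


Align and add column by column (LSB to MSB, carry propagating):
  01000010101
+ 00000001101
  -----------
  col 0: 1 + 1 + 0 (carry in) = 2 → bit 0, carry out 1
  col 1: 0 + 0 + 1 (carry in) = 1 → bit 1, carry out 0
  col 2: 1 + 1 + 0 (carry in) = 2 → bit 0, carry out 1
  col 3: 0 + 1 + 1 (carry in) = 2 → bit 0, carry out 1
  col 4: 1 + 0 + 1 (carry in) = 2 → bit 0, carry out 1
  col 5: 0 + 0 + 1 (carry in) = 1 → bit 1, carry out 0
  col 6: 0 + 0 + 0 (carry in) = 0 → bit 0, carry out 0
  col 7: 0 + 0 + 0 (carry in) = 0 → bit 0, carry out 0
  col 8: 0 + 0 + 0 (carry in) = 0 → bit 0, carry out 0
  col 9: 1 + 0 + 0 (carry in) = 1 → bit 1, carry out 0
  col 10: 0 + 0 + 0 (carry in) = 0 → bit 0, carry out 0
Reading bits MSB→LSB: 01000100010
Strip leading zeros: 1000100010
= 1000100010


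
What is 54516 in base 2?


Divide by 2 repeatedly:
54516 ÷ 2 = 27258 remainder 0
27258 ÷ 2 = 13629 remainder 0
13629 ÷ 2 = 6814 remainder 1
6814 ÷ 2 = 3407 remainder 0
3407 ÷ 2 = 1703 remainder 1
1703 ÷ 2 = 851 remainder 1
851 ÷ 2 = 425 remainder 1
425 ÷ 2 = 212 remainder 1
212 ÷ 2 = 106 remainder 0
106 ÷ 2 = 53 remainder 0
53 ÷ 2 = 26 remainder 1
26 ÷ 2 = 13 remainder 0
13 ÷ 2 = 6 remainder 1
6 ÷ 2 = 3 remainder 0
3 ÷ 2 = 1 remainder 1
1 ÷ 2 = 0 remainder 1
Reading remainders bottom-up:
= 1101010011110100


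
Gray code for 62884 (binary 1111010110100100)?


Binary: 1111010110100100
Gray code: G = B XOR (B >> 1)
B >> 1 = 0111101011010010
1111010110100100 XOR 0111101011010010:
  1 XOR 0 = 1
  1 XOR 1 = 0
  1 XOR 1 = 0
  1 XOR 1 = 0
  0 XOR 1 = 1
  1 XOR 0 = 1
  0 XOR 1 = 1
  1 XOR 0 = 1
  1 XOR 1 = 0
  0 XOR 1 = 1
  1 XOR 0 = 1
  0 XOR 1 = 1
  0 XOR 0 = 0
  1 XOR 0 = 1
  0 XOR 1 = 1
  0 XOR 0 = 0
= 1000111101110110


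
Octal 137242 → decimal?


Positional values:
Position 0: 2 × 8^0 = 2
Position 1: 4 × 8^1 = 32
Position 2: 2 × 8^2 = 128
Position 3: 7 × 8^3 = 3584
Position 4: 3 × 8^4 = 12288
Position 5: 1 × 8^5 = 32768
Sum = 2 + 32 + 128 + 3584 + 12288 + 32768
= 48802


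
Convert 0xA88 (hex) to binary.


Each hex digit → 4 binary bits:
  A = 1010
  8 = 1000
  8 = 1000
Concatenate: 1010 1000 1000
= 101010001000


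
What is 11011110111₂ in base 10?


Positional values:
Bit 0: 1 × 2^0 = 1
Bit 1: 1 × 2^1 = 2
Bit 2: 1 × 2^2 = 4
Bit 4: 1 × 2^4 = 16
Bit 5: 1 × 2^5 = 32
Bit 6: 1 × 2^6 = 64
Bit 7: 1 × 2^7 = 128
Bit 9: 1 × 2^9 = 512
Bit 10: 1 × 2^10 = 1024
Sum = 1 + 2 + 4 + 16 + 32 + 64 + 128 + 512 + 1024
= 1783


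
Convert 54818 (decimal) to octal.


Divide by 8 repeatedly:
54818 ÷ 8 = 6852 remainder 2
6852 ÷ 8 = 856 remainder 4
856 ÷ 8 = 107 remainder 0
107 ÷ 8 = 13 remainder 3
13 ÷ 8 = 1 remainder 5
1 ÷ 8 = 0 remainder 1
Reading remainders bottom-up:
= 0o153042


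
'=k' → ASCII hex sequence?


String: '=k'  (2 characters)
Per-character ASCII lookup:
  '=': special character: '=' = 61 → 0x3D
  'k': lowercase starts at 97: 'k' = 97 + 10 = 107 → 0x6B
= 0x3D 0x6B


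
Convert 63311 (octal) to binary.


Each octal digit → 3 binary bits:
  6 = 110
  3 = 011
  3 = 011
  1 = 001
  1 = 001
Concatenate: 110 011 011 001 001
= 110011011001001


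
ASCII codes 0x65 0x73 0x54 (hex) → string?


Codes (hex): 0x65 0x73 0x54
Per-code ASCII lookup:
  0x65 = 101  (range 97-122: lowercase, 101 - 97 = 4) → 'e'
  0x73 = 115  (range 97-122: lowercase, 115 - 97 = 18) → 's'
  0x54 = 84  (range 65-90: uppercase, 84 - 65 = 19) → 'T'
= 'esT'


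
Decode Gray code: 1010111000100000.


Gray code: 1010111000100000
MSB stays the same: 1
Each subsequent bit = prev_binary XOR current_gray:
  B[1] = 1 XOR 0 = 1
  B[2] = 1 XOR 1 = 0
  B[3] = 0 XOR 0 = 0
  B[4] = 0 XOR 1 = 1
  B[5] = 1 XOR 1 = 0
  B[6] = 0 XOR 1 = 1
  B[7] = 1 XOR 0 = 1
  B[8] = 1 XOR 0 = 1
  B[9] = 1 XOR 0 = 1
  B[10] = 1 XOR 1 = 0
  B[11] = 0 XOR 0 = 0
  B[12] = 0 XOR 0 = 0
  B[13] = 0 XOR 0 = 0
  B[14] = 0 XOR 0 = 0
  B[15] = 0 XOR 0 = 0
= 1100101111000000 (52160 decimal)


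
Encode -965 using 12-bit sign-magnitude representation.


Sign bit: 1 (negative)
Magnitude: 965 = 01111000101
= 101111000101


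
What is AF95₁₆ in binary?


Each hex digit → 4 binary bits:
  A = 1010
  F = 1111
  9 = 1001
  5 = 0101
Concatenate: 1010 1111 1001 0101
= 1010111110010101


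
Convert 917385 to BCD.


Each digit → 4-bit binary:
  9 → 1001
  1 → 0001
  7 → 0111
  3 → 0011
  8 → 1000
  5 → 0101
= 1001 0001 0111 0011 1000 0101


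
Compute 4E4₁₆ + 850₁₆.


Align and add column by column (LSB to MSB, each column mod 16 with carry):
  04E4
+ 0850
  ----
  col 0: 4(4) + 0(0) + 0 (carry in) = 4 → 4(4), carry out 0
  col 1: E(14) + 5(5) + 0 (carry in) = 19 → 3(3), carry out 1
  col 2: 4(4) + 8(8) + 1 (carry in) = 13 → D(13), carry out 0
  col 3: 0(0) + 0(0) + 0 (carry in) = 0 → 0(0), carry out 0
Reading digits MSB→LSB: 0D34
Strip leading zeros: D34
= 0xD34


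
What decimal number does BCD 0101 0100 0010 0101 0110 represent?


Each 4-bit group → digit:
  0101 → 5
  0100 → 4
  0010 → 2
  0101 → 5
  0110 → 6
= 54256


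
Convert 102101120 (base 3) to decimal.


Positional values (base 3):
  0 × 3^0 = 0 × 1 = 0
  2 × 3^1 = 2 × 3 = 6
  1 × 3^2 = 1 × 9 = 9
  1 × 3^3 = 1 × 27 = 27
  0 × 3^4 = 0 × 81 = 0
  1 × 3^5 = 1 × 243 = 243
  2 × 3^6 = 2 × 729 = 1458
  0 × 3^7 = 0 × 2187 = 0
  1 × 3^8 = 1 × 6561 = 6561
Sum = 0 + 6 + 9 + 27 + 0 + 243 + 1458 + 0 + 6561
= 8304


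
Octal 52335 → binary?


Each octal digit → 3 binary bits:
  5 = 101
  2 = 010
  3 = 011
  3 = 011
  5 = 101
Concatenate: 101 010 011 011 101
= 101010011011101


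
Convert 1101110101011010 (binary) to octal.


Group into 3-bit groups: 001101110101011010
  001 = 1
  101 = 5
  110 = 6
  101 = 5
  011 = 3
  010 = 2
= 0o156532


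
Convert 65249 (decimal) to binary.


Divide by 2 repeatedly:
65249 ÷ 2 = 32624 remainder 1
32624 ÷ 2 = 16312 remainder 0
16312 ÷ 2 = 8156 remainder 0
8156 ÷ 2 = 4078 remainder 0
4078 ÷ 2 = 2039 remainder 0
2039 ÷ 2 = 1019 remainder 1
1019 ÷ 2 = 509 remainder 1
509 ÷ 2 = 254 remainder 1
254 ÷ 2 = 127 remainder 0
127 ÷ 2 = 63 remainder 1
63 ÷ 2 = 31 remainder 1
31 ÷ 2 = 15 remainder 1
15 ÷ 2 = 7 remainder 1
7 ÷ 2 = 3 remainder 1
3 ÷ 2 = 1 remainder 1
1 ÷ 2 = 0 remainder 1
Reading remainders bottom-up:
= 1111111011100001


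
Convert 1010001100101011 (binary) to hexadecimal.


Group into 4-bit nibbles: 1010001100101011
  1010 = A
  0011 = 3
  0010 = 2
  1011 = B
= 0xA32B


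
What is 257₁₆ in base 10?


Positional values:
Position 0: 7 × 16^0 = 7 × 1 = 7
Position 1: 5 × 16^1 = 5 × 16 = 80
Position 2: 2 × 16^2 = 2 × 256 = 512
Sum = 7 + 80 + 512
= 599


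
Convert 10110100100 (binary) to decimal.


Positional values:
Bit 2: 1 × 2^2 = 4
Bit 5: 1 × 2^5 = 32
Bit 7: 1 × 2^7 = 128
Bit 8: 1 × 2^8 = 256
Bit 10: 1 × 2^10 = 1024
Sum = 4 + 32 + 128 + 256 + 1024
= 1444


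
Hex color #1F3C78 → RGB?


Hex: #1F3C78
R = 1F₁₆ = 31
G = 3C₁₆ = 60
B = 78₁₆ = 120
= RGB(31, 60, 120)


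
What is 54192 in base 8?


Divide by 8 repeatedly:
54192 ÷ 8 = 6774 remainder 0
6774 ÷ 8 = 846 remainder 6
846 ÷ 8 = 105 remainder 6
105 ÷ 8 = 13 remainder 1
13 ÷ 8 = 1 remainder 5
1 ÷ 8 = 0 remainder 1
Reading remainders bottom-up:
= 0o151660
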